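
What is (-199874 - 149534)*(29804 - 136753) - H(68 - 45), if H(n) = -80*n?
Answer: 37368838032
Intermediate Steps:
(-199874 - 149534)*(29804 - 136753) - H(68 - 45) = (-199874 - 149534)*(29804 - 136753) - (-80)*(68 - 45) = -349408*(-106949) - (-80)*23 = 37368836192 - 1*(-1840) = 37368836192 + 1840 = 37368838032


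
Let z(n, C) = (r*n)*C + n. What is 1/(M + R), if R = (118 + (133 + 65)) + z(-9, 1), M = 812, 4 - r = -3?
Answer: 1/1056 ≈ 0.00094697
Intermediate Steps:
r = 7 (r = 4 - 1*(-3) = 4 + 3 = 7)
z(n, C) = n + 7*C*n (z(n, C) = (7*n)*C + n = 7*C*n + n = n + 7*C*n)
R = 244 (R = (118 + (133 + 65)) - 9*(1 + 7*1) = (118 + 198) - 9*(1 + 7) = 316 - 9*8 = 316 - 72 = 244)
1/(M + R) = 1/(812 + 244) = 1/1056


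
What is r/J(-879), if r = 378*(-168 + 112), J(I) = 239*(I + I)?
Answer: 3528/70027 ≈ 0.050381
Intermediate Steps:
J(I) = 478*I (J(I) = 239*(2*I) = 478*I)
r = -21168 (r = 378*(-56) = -21168)
r/J(-879) = -21168/(478*(-879)) = -21168/(-420162) = -21168*(-1/420162) = 3528/70027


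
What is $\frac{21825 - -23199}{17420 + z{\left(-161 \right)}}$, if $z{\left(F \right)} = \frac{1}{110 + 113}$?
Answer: $\frac{3346784}{1294887} \approx 2.5846$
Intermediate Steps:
$z{\left(F \right)} = \frac{1}{223}$
$\frac{21825 - -23199}{17420 + z{\left(-161 \right)}} = \frac{21825 - -23199}{17420 + \frac{1}{223}} = \frac{21825 + 23199}{\frac{3884661}{223}} = 45024 \cdot \frac{223}{3884661} = \frac{3346784}{1294887}$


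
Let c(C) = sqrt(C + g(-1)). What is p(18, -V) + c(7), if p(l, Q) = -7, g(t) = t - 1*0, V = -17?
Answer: -7 + sqrt(6) ≈ -4.5505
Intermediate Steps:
g(t) = t (g(t) = t + 0 = t)
c(C) = sqrt(-1 + C) (c(C) = sqrt(C - 1) = sqrt(-1 + C))
p(18, -V) + c(7) = -7 + sqrt(-1 + 7) = -7 + sqrt(6)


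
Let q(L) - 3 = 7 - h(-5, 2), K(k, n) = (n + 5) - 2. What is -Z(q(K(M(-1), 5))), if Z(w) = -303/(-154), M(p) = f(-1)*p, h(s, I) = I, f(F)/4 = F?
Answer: -303/154 ≈ -1.9675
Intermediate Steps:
f(F) = 4*F
M(p) = -4*p (M(p) = (4*(-1))*p = -4*p)
K(k, n) = 3 + n (K(k, n) = (5 + n) - 2 = 3 + n)
q(L) = 8 (q(L) = 3 + (7 - 1*2) = 3 + (7 - 2) = 3 + 5 = 8)
Z(w) = 303/154 (Z(w) = -303*(-1/154) = 303/154)
-Z(q(K(M(-1), 5))) = -1*303/154 = -303/154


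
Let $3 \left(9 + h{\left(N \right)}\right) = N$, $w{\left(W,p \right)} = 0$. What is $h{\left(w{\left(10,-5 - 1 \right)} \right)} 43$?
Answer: $-387$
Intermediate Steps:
$h{\left(N \right)} = -9 + \frac{N}{3}$
$h{\left(w{\left(10,-5 - 1 \right)} \right)} 43 = \left(-9 + \frac{1}{3} \cdot 0\right) 43 = \left(-9 + 0\right) 43 = \left(-9\right) 43 = -387$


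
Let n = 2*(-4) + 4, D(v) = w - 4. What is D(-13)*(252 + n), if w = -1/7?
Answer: -7192/7 ≈ -1027.4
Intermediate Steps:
w = -⅐ (w = -1*⅐ = -⅐ ≈ -0.14286)
D(v) = -29/7 (D(v) = -⅐ - 4 = -29/7)
n = -4 (n = -8 + 4 = -4)
D(-13)*(252 + n) = -29*(252 - 4)/7 = -29/7*248 = -7192/7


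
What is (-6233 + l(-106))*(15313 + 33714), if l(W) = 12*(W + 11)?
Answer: -361476071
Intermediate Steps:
l(W) = 132 + 12*W (l(W) = 12*(11 + W) = 132 + 12*W)
(-6233 + l(-106))*(15313 + 33714) = (-6233 + (132 + 12*(-106)))*(15313 + 33714) = (-6233 + (132 - 1272))*49027 = (-6233 - 1140)*49027 = -7373*49027 = -361476071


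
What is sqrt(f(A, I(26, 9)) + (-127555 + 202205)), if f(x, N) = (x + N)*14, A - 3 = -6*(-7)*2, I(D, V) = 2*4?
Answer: 2*sqrt(18995) ≈ 275.64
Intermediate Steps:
I(D, V) = 8
A = 87 (A = 3 - 6*(-7)*2 = 3 + 42*2 = 3 + 84 = 87)
f(x, N) = 14*N + 14*x (f(x, N) = (N + x)*14 = 14*N + 14*x)
sqrt(f(A, I(26, 9)) + (-127555 + 202205)) = sqrt((14*8 + 14*87) + (-127555 + 202205)) = sqrt((112 + 1218) + 74650) = sqrt(1330 + 74650) = sqrt(75980) = 2*sqrt(18995)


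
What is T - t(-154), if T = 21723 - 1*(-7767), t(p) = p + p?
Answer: 29798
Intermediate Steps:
t(p) = 2*p
T = 29490 (T = 21723 + 7767 = 29490)
T - t(-154) = 29490 - 2*(-154) = 29490 - 1*(-308) = 29490 + 308 = 29798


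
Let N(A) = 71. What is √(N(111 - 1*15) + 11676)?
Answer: √11747 ≈ 108.38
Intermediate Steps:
√(N(111 - 1*15) + 11676) = √(71 + 11676) = √11747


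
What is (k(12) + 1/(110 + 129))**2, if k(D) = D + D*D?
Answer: 1390171225/57121 ≈ 24337.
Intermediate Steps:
k(D) = D + D**2
(k(12) + 1/(110 + 129))**2 = (12*(1 + 12) + 1/(110 + 129))**2 = (12*13 + 1/239)**2 = (156 + 1/239)**2 = (37285/239)**2 = 1390171225/57121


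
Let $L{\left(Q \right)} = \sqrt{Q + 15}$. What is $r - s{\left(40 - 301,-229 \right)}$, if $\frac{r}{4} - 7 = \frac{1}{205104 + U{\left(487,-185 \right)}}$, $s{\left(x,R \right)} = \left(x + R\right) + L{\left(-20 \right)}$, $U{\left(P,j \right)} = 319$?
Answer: $\frac{106409118}{205423} - i \sqrt{5} \approx 518.0 - 2.2361 i$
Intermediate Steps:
$L{\left(Q \right)} = \sqrt{15 + Q}$
$s{\left(x,R \right)} = R + x + i \sqrt{5}$ ($s{\left(x,R \right)} = \left(x + R\right) + \sqrt{15 - 20} = \left(R + x\right) + \sqrt{-5} = \left(R + x\right) + i \sqrt{5} = R + x + i \sqrt{5}$)
$r = \frac{5751848}{205423}$ ($r = 28 + \frac{4}{205104 + 319} = 28 + \frac{4}{205423} = \frac{5751848}{205423} \approx 28.0$)
$r - s{\left(40 - 301,-229 \right)} = \frac{5751848}{205423} - \left(-229 + \left(40 - 301\right) + i \sqrt{5}\right) = \frac{5751848}{205423} - \left(-229 - 261 + i \sqrt{5}\right) = \frac{5751848}{205423} - \left(-490 + i \sqrt{5}\right) = \frac{5751848}{205423} + \left(490 - i \sqrt{5}\right) = \frac{106409118}{205423} - i \sqrt{5}$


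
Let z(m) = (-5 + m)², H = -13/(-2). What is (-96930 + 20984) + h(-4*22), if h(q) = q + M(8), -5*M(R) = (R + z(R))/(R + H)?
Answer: -11024964/145 ≈ -76034.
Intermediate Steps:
H = 13/2 (H = -13*(-½) = 13/2 ≈ 6.5000)
M(R) = -(R + (-5 + R)²)/(5*(13/2 + R)) (M(R) = -(R + (-5 + R)²)/(5*(R + 13/2)) = -(R + (-5 + R)²)/(5*(13/2 + R)))
h(q) = -34/145 + q (h(q) = q + 2*(-25 - 1*8² + 9*8)/(5*(13 + 2*8)) = q + 2*(-25 - 1*64 + 72)/(5*(13 + 16)) = q + (⅖)*(-25 - 64 + 72)/29 = q + (⅖)*(1/29)*(-17) = q - 34/145 = -34/145 + q)
(-96930 + 20984) + h(-4*22) = (-96930 + 20984) + (-34/145 - 4*22) = -75946 + (-34/145 - 88) = -75946 - 12794/145 = -11024964/145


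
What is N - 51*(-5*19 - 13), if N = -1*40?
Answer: 5468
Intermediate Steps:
N = -40
N - 51*(-5*19 - 13) = -40 - 51*(-5*19 - 13) = -40 - 51*(-95 - 13) = -40 - 51*(-108) = -40 + 5508 = 5468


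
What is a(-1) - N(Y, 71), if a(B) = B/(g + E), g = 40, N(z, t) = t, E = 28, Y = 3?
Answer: -4829/68 ≈ -71.015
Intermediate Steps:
a(B) = B/68 (a(B) = B/(40 + 28) = B/68)
a(-1) - N(Y, 71) = (1/68)*(-1) - 1*71 = -1/68 - 71 = -4829/68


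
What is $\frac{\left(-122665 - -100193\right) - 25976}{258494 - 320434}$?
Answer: $\frac{12112}{15485} \approx 0.78218$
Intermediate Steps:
$\frac{\left(-122665 - -100193\right) - 25976}{258494 - 320434} = \frac{\left(-122665 + 100193\right) - 25976}{-61940} = \left(-22472 - 25976\right) \left(- \frac{1}{61940}\right) = \left(-48448\right) \left(- \frac{1}{61940}\right) = \frac{12112}{15485}$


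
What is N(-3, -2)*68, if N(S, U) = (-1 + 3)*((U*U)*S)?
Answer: -1632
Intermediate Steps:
N(S, U) = 2*S*U² (N(S, U) = 2*(U²*S) = 2*(S*U²) = 2*S*U²)
N(-3, -2)*68 = (2*(-3)*(-2)²)*68 = (2*(-3)*4)*68 = -24*68 = -1632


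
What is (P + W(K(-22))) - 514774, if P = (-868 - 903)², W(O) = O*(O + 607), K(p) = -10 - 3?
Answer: 2613945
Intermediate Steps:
K(p) = -13
W(O) = O*(607 + O)
P = 3136441 (P = (-1771)² = 3136441)
(P + W(K(-22))) - 514774 = (3136441 - 13*(607 - 13)) - 514774 = (3136441 - 13*594) - 514774 = (3136441 - 7722) - 514774 = 3128719 - 514774 = 2613945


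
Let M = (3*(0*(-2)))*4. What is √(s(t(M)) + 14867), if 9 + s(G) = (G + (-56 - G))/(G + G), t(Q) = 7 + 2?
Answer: √133694/3 ≈ 121.88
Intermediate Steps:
M = 0 (M = (3*0)*4 = 0*4 = 0)
t(Q) = 9
s(G) = -9 - 28/G (s(G) = -9 + (G + (-56 - G))/(G + G) = -9 - 56*1/(2*G) = -9 - 28/G)
√(s(t(M)) + 14867) = √((-9 - 28/9) + 14867) = √(-109/9 + 14867) = √(133694/9) = √133694/3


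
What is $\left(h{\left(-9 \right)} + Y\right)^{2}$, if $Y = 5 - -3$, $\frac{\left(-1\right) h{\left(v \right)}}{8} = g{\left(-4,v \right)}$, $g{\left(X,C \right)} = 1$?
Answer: $0$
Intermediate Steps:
$h{\left(v \right)} = -8$ ($h{\left(v \right)} = \left(-8\right) 1 = -8$)
$Y = 8$ ($Y = 5 + 3 = 8$)
$\left(h{\left(-9 \right)} + Y\right)^{2} = \left(-8 + 8\right)^{2} = 0^{2} = 0$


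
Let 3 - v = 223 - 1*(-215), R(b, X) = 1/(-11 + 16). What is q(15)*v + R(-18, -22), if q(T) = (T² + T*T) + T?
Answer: -1011374/5 ≈ -2.0227e+5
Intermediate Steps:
R(b, X) = ⅕ (R(b, X) = 1/5 = ⅕)
v = -435 (v = 3 - (223 - 1*(-215)) = 3 - (223 + 215) = 3 - 1*438 = 3 - 438 = -435)
q(T) = T + 2*T² (q(T) = (T² + T²) + T = 2*T² + T = T + 2*T²)
q(15)*v + R(-18, -22) = (15*(1 + 2*15))*(-435) + ⅕ = (15*(1 + 30))*(-435) + ⅕ = (15*31)*(-435) + ⅕ = 465*(-435) + ⅕ = -202275 + ⅕ = -1011374/5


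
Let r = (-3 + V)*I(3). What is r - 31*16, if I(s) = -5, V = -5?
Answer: -456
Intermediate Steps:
r = 40 (r = (-3 - 5)*(-5) = -8*(-5) = 40)
r - 31*16 = 40 - 31*16 = 40 - 496 = -456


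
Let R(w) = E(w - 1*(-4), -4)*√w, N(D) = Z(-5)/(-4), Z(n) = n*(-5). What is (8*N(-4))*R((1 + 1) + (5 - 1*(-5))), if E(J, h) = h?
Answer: 400*√3 ≈ 692.82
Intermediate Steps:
Z(n) = -5*n
N(D) = -25/4 (N(D) = -5*(-5)/(-4) = 25*(-¼) = -25/4)
R(w) = -4*√w
(8*N(-4))*R((1 + 1) + (5 - 1*(-5))) = (8*(-25/4))*(-4*√((1 + 1) + (5 - 1*(-5)))) = -(-200)*√(2 + (5 + 5)) = -(-200)*√(2 + 10) = -(-200)*√12 = -(-200)*2*√3 = -(-400)*√3 = 400*√3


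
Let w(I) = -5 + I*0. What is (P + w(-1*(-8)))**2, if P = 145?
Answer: 19600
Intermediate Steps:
w(I) = -5 (w(I) = -5 + 0 = -5)
(P + w(-1*(-8)))**2 = (145 - 5)**2 = 140**2 = 19600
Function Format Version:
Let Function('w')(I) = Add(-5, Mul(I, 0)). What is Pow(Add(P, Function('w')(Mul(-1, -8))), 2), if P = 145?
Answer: 19600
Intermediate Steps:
Function('w')(I) = -5 (Function('w')(I) = Add(-5, 0) = -5)
Pow(Add(P, Function('w')(Mul(-1, -8))), 2) = Pow(Add(145, -5), 2) = Pow(140, 2) = 19600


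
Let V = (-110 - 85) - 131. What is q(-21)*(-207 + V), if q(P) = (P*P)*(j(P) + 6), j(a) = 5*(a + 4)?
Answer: 18569187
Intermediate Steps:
j(a) = 20 + 5*a (j(a) = 5*(4 + a) = 20 + 5*a)
V = -326 (V = -195 - 131 = -326)
q(P) = P²*(26 + 5*P) (q(P) = (P*P)*((20 + 5*P) + 6) = P²*(26 + 5*P))
q(-21)*(-207 + V) = ((-21)²*(26 + 5*(-21)))*(-207 - 326) = (441*(26 - 105))*(-533) = (441*(-79))*(-533) = -34839*(-533) = 18569187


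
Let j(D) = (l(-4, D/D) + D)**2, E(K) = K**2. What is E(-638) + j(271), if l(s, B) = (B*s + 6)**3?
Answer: 484885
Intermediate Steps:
l(s, B) = (6 + B*s)**3
j(D) = (8 + D)**2 (j(D) = ((6 + (D/D)*(-4))**3 + D)**2 = ((6 + 1*(-4))**3 + D)**2 = ((6 - 4)**3 + D)**2 = (2**3 + D)**2 = (8 + D)**2)
E(-638) + j(271) = (-638)**2 + (8 + 271)**2 = 407044 + 279**2 = 407044 + 77841 = 484885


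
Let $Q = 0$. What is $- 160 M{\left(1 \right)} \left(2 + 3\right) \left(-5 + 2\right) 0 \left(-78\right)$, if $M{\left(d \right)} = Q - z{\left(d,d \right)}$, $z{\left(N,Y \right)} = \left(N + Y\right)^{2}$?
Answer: $0$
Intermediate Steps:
$M{\left(d \right)} = - 4 d^{2}$ ($M{\left(d \right)} = 0 - \left(d + d\right)^{2} = 0 - \left(2 d\right)^{2} = 0 - 4 d^{2} = - 4 d^{2}$)
$- 160 M{\left(1 \right)} \left(2 + 3\right) \left(-5 + 2\right) 0 \left(-78\right) = - 160 - 4 \cdot 1^{2} \left(2 + 3\right) \left(-5 + 2\right) 0 \left(-78\right) = - 160 \left(-4\right) 1 \cdot 5 \left(-3\right) 0 \left(-78\right) = - 160 \left(-4\right) \left(-15\right) 0 \left(-78\right) = - 160 \cdot 60 \cdot 0 \left(-78\right) = \left(-160\right) 0 \left(-78\right) = 0 \left(-78\right) = 0$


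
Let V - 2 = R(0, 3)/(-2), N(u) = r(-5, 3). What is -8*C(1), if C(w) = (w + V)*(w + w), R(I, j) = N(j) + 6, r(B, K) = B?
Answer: -40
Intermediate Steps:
N(u) = -5
R(I, j) = 1 (R(I, j) = -5 + 6 = 1)
V = 3/2 (V = 2 + 1/(-2) = 2 + 1*(-½) = 2 - ½ = 3/2 ≈ 1.5000)
C(w) = 2*w*(3/2 + w) (C(w) = (w + 3/2)*(w + w) = (3/2 + w)*(2*w) = 2*w*(3/2 + w))
-8*C(1) = -8*(3 + 2*1) = -8*(3 + 2) = -8*5 = -40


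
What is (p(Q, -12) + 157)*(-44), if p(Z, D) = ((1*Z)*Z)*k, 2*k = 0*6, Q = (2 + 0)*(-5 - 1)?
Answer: -6908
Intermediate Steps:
Q = -12 (Q = 2*(-6) = -12)
k = 0 (k = (0*6)/2 = (½)*0 = 0)
p(Z, D) = 0 (p(Z, D) = ((1*Z)*Z)*0 = (Z*Z)*0 = Z²*0 = 0)
(p(Q, -12) + 157)*(-44) = (0 + 157)*(-44) = 157*(-44) = -6908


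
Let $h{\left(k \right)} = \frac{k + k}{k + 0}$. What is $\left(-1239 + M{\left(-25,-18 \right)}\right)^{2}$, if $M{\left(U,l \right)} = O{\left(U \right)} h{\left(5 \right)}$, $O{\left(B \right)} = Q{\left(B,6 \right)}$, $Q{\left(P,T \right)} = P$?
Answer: $1661521$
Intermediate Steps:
$O{\left(B \right)} = B$
$h{\left(k \right)} = 2$ ($h{\left(k \right)} = \frac{2 k}{k} = 2$)
$M{\left(U,l \right)} = 2 U$ ($M{\left(U,l \right)} = U 2 = 2 U$)
$\left(-1239 + M{\left(-25,-18 \right)}\right)^{2} = \left(-1239 + 2 \left(-25\right)\right)^{2} = \left(-1239 - 50\right)^{2} = \left(-1289\right)^{2} = 1661521$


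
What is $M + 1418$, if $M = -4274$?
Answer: $-2856$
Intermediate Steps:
$M + 1418 = -4274 + 1418 = -2856$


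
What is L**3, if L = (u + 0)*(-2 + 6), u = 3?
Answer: 1728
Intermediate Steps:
L = 12 (L = (3 + 0)*(-2 + 6) = 3*4 = 12)
L**3 = 12**3 = 1728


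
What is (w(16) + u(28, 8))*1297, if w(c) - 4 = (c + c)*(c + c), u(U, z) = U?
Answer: 1369632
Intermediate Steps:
w(c) = 4 + 4*c² (w(c) = 4 + (c + c)*(c + c) = 4 + (2*c)*(2*c) = 4 + 4*c²)
(w(16) + u(28, 8))*1297 = ((4 + 4*16²) + 28)*1297 = ((4 + 4*256) + 28)*1297 = ((4 + 1024) + 28)*1297 = (1028 + 28)*1297 = 1056*1297 = 1369632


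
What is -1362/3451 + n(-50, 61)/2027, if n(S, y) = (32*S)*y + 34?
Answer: -339461040/6995177 ≈ -48.528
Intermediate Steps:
n(S, y) = 34 + 32*S*y (n(S, y) = 32*S*y + 34 = 34 + 32*S*y)
-1362/3451 + n(-50, 61)/2027 = -1362/3451 + (34 + 32*(-50)*61)/2027 = -1362*1/3451 + (34 - 97600)*(1/2027) = -1362/3451 - 97566*1/2027 = -1362/3451 - 97566/2027 = -339461040/6995177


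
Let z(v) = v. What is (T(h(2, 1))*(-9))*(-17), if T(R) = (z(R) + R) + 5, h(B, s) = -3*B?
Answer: -1071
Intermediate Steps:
T(R) = 5 + 2*R (T(R) = (R + R) + 5 = 2*R + 5 = 5 + 2*R)
(T(h(2, 1))*(-9))*(-17) = ((5 + 2*(-3*2))*(-9))*(-17) = ((5 + 2*(-6))*(-9))*(-17) = ((5 - 12)*(-9))*(-17) = -7*(-9)*(-17) = 63*(-17) = -1071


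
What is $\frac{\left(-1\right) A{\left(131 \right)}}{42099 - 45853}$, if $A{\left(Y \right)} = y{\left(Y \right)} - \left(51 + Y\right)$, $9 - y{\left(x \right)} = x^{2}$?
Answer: $- \frac{8667}{1877} \approx -4.6175$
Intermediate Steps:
$y{\left(x \right)} = 9 - x^{2}$
$A{\left(Y \right)} = -42 - Y - Y^{2}$ ($A{\left(Y \right)} = \left(9 - Y^{2}\right) - \left(51 + Y\right) = -42 - Y - Y^{2}$)
$\frac{\left(-1\right) A{\left(131 \right)}}{42099 - 45853} = \frac{\left(-1\right) \left(-42 - 131 - 131^{2}\right)}{42099 - 45853} = \frac{\left(-1\right) \left(-42 - 131 - 17161\right)}{42099 - 45853} = \frac{\left(-1\right) \left(-42 - 131 - 17161\right)}{-3754} = \left(-1\right) \left(-17334\right) \left(- \frac{1}{3754}\right) = 17334 \left(- \frac{1}{3754}\right) = - \frac{8667}{1877}$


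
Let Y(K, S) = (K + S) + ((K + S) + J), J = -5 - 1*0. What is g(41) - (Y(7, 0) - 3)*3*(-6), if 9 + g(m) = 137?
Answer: 236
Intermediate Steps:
J = -5 (J = -5 + 0 = -5)
g(m) = 128 (g(m) = -9 + 137 = 128)
Y(K, S) = -5 + 2*K + 2*S (Y(K, S) = (K + S) + ((K + S) - 5) = (K + S) + (-5 + K + S) = -5 + 2*K + 2*S)
g(41) - (Y(7, 0) - 3)*3*(-6) = 128 - ((-5 + 2*7 + 2*0) - 3)*3*(-6) = 128 - ((-5 + 14 + 0) - 3)*(-18) = 128 - (9 - 3)*(-18) = 128 - 6*(-18) = 128 - 1*(-108) = 128 + 108 = 236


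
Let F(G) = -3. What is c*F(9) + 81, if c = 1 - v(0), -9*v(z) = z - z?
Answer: 78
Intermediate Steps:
v(z) = 0 (v(z) = -(z - z)/9 = -⅑*0 = 0)
c = 1 (c = 1 - 1*0 = 1 + 0 = 1)
c*F(9) + 81 = 1*(-3) + 81 = -3 + 81 = 78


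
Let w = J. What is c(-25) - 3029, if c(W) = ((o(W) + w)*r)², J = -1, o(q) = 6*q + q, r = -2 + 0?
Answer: 120875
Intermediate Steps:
r = -2
o(q) = 7*q
w = -1
c(W) = (2 - 14*W)² (c(W) = ((7*W - 1)*(-2))² = ((-1 + 7*W)*(-2))² = (2 - 14*W)²)
c(-25) - 3029 = 4*(-1 + 7*(-25))² - 3029 = 4*(-1 - 175)² - 3029 = 4*(-176)² - 3029 = 4*30976 - 3029 = 123904 - 3029 = 120875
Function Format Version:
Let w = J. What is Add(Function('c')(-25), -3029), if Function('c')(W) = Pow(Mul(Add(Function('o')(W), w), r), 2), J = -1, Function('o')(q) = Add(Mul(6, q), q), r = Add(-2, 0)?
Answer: 120875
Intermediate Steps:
r = -2
Function('o')(q) = Mul(7, q)
w = -1
Function('c')(W) = Pow(Add(2, Mul(-14, W)), 2) (Function('c')(W) = Pow(Mul(Add(Mul(7, W), -1), -2), 2) = Pow(Mul(Add(-1, Mul(7, W)), -2), 2) = Pow(Add(2, Mul(-14, W)), 2))
Add(Function('c')(-25), -3029) = Add(Mul(4, Pow(Add(-1, Mul(7, -25)), 2)), -3029) = Add(Mul(4, Pow(Add(-1, -175), 2)), -3029) = Add(Mul(4, Pow(-176, 2)), -3029) = Add(Mul(4, 30976), -3029) = Add(123904, -3029) = 120875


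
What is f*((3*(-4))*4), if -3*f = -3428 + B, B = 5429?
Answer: 32016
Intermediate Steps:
f = -667 (f = -(-3428 + 5429)/3 = -1/3*2001 = -667)
f*((3*(-4))*4) = -667*3*(-4)*4 = -(-8004)*4 = -667*(-48) = 32016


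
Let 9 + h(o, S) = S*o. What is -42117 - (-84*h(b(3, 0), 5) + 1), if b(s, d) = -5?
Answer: -44974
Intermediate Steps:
h(o, S) = -9 + S*o
-42117 - (-84*h(b(3, 0), 5) + 1) = -42117 - (-84*(-9 + 5*(-5)) + 1) = -42117 - (-84*(-9 - 25) + 1) = -42117 - (-84*(-34) + 1) = -42117 - (2856 + 1) = -42117 - 1*2857 = -42117 - 2857 = -44974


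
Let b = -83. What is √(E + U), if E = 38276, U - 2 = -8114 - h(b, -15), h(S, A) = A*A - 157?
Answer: 12*√209 ≈ 173.48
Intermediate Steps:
h(S, A) = -157 + A² (h(S, A) = A² - 157 = -157 + A²)
U = -8180 (U = 2 + (-8114 - (-157 + (-15)²)) = 2 + (-8114 - (-157 + 225)) = 2 + (-8114 - 1*68) = 2 + (-8114 - 68) = 2 - 8182 = -8180)
√(E + U) = √(38276 - 8180) = √30096 = 12*√209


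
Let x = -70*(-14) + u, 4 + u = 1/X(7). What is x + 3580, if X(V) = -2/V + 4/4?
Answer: 22787/5 ≈ 4557.4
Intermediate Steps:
X(V) = 1 - 2/V (X(V) = -2/V + 4*(1/4) = -2/V + 1 = 1 - 2/V)
u = -13/5 (u = -4 + 1/((-2 + 7)/7) = -4 + 1/((1/7)*5) = -4 + 1/(5/7) = -4 + 7/5 = -13/5 ≈ -2.6000)
x = 4887/5 (x = -70*(-14) - 13/5 = 980 - 13/5 = 4887/5 ≈ 977.40)
x + 3580 = 4887/5 + 3580 = 22787/5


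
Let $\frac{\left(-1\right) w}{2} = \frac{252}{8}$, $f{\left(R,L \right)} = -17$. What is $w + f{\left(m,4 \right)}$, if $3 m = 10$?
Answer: $-80$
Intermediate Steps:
$m = \frac{10}{3}$ ($m = \frac{1}{3} \cdot 10 = \frac{10}{3} \approx 3.3333$)
$w = -63$ ($w = - 2 \cdot \frac{252}{8} = - 2 \cdot 252 \cdot \frac{1}{8} = \left(-2\right) \frac{63}{2} = -63$)
$w + f{\left(m,4 \right)} = -63 - 17 = -80$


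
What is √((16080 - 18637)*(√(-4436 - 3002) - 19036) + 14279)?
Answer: √(48689331 - 2557*I*√7438) ≈ 6977.8 - 15.8*I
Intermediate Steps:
√((16080 - 18637)*(√(-4436 - 3002) - 19036) + 14279) = √(-2557*(√(-7438) - 19036) + 14279) = √(-2557*(I*√7438 - 19036) + 14279) = √(-2557*(-19036 + I*√7438) + 14279) = √((48675052 - 2557*I*√7438) + 14279) = √(48689331 - 2557*I*√7438)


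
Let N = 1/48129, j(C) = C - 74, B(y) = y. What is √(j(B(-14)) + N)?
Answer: I*√203843208279/48129 ≈ 9.3808*I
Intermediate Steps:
j(C) = -74 + C
N = 1/48129 ≈ 2.0777e-5
√(j(B(-14)) + N) = √((-74 - 14) + 1/48129) = √(-88 + 1/48129) = √(-4235351/48129) = I*√203843208279/48129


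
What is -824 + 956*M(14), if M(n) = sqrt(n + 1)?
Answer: -824 + 956*sqrt(15) ≈ 2878.6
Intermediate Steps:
M(n) = sqrt(1 + n)
-824 + 956*M(14) = -824 + 956*sqrt(1 + 14) = -824 + 956*sqrt(15)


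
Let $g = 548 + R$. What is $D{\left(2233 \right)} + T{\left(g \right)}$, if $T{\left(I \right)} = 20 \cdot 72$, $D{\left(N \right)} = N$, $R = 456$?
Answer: $3673$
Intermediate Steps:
$g = 1004$ ($g = 548 + 456 = 1004$)
$T{\left(I \right)} = 1440$
$D{\left(2233 \right)} + T{\left(g \right)} = 2233 + 1440 = 3673$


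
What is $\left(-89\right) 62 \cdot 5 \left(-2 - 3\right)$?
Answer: $137950$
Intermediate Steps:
$\left(-89\right) 62 \cdot 5 \left(-2 - 3\right) = - 5518 \cdot 5 \left(-5\right) = \left(-5518\right) \left(-25\right) = 137950$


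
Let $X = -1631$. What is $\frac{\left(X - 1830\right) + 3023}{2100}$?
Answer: $- \frac{73}{350} \approx -0.20857$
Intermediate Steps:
$\frac{\left(X - 1830\right) + 3023}{2100} = \frac{\left(-1631 - 1830\right) + 3023}{2100} = \left(-3461 + 3023\right) \frac{1}{2100} = \left(-438\right) \frac{1}{2100} = - \frac{73}{350}$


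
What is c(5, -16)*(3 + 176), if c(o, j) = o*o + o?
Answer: 5370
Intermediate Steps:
c(o, j) = o + o**2 (c(o, j) = o**2 + o = o + o**2)
c(5, -16)*(3 + 176) = (5*(1 + 5))*(3 + 176) = (5*6)*179 = 30*179 = 5370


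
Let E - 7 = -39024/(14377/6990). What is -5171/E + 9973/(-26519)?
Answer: -32517153320/314396720513 ≈ -0.10343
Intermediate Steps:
E = -272677121/14377 (E = 7 - 39024/(14377/6990) = 7 - 39024/(14377*(1/6990)) = 7 - 39024/14377/6990 = 7 - 39024*6990/14377 = 7 - 272777760/14377 = -272677121/14377 ≈ -18966.)
-5171/E + 9973/(-26519) = -5171/(-272677121/14377) + 9973/(-26519) = -5171*(-14377/272677121) + 9973*(-1/26519) = 74343467/272677121 - 9973/26519 = -32517153320/314396720513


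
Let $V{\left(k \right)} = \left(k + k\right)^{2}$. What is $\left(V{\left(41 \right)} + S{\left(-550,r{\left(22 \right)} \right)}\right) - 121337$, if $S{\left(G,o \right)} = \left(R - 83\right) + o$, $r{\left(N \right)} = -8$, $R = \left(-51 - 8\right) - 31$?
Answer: $-114794$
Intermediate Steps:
$R = -90$ ($R = -59 - 31 = -90$)
$V{\left(k \right)} = 4 k^{2}$ ($V{\left(k \right)} = \left(2 k\right)^{2} = 4 k^{2}$)
$S{\left(G,o \right)} = -173 + o$ ($S{\left(G,o \right)} = \left(-90 - 83\right) + o = -173 + o$)
$\left(V{\left(41 \right)} + S{\left(-550,r{\left(22 \right)} \right)}\right) - 121337 = \left(4 \cdot 41^{2} - 181\right) - 121337 = \left(4 \cdot 1681 - 181\right) - 121337 = \left(6724 - 181\right) - 121337 = 6543 - 121337 = -114794$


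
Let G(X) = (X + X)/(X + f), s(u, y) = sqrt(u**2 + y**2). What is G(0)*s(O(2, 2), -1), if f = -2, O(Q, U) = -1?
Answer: 0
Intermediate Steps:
G(X) = 2*X/(-2 + X) (G(X) = (X + X)/(X - 2) = (2*X)/(-2 + X) = 2*X/(-2 + X))
G(0)*s(O(2, 2), -1) = (2*0/(-2 + 0))*sqrt((-1)**2 + (-1)**2) = (2*0/(-2))*sqrt(1 + 1) = (2*0*(-1/2))*sqrt(2) = 0*sqrt(2) = 0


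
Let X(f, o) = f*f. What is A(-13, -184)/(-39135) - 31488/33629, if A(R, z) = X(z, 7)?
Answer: -2370826304/1316070915 ≈ -1.8014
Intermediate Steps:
X(f, o) = f**2
A(R, z) = z**2
A(-13, -184)/(-39135) - 31488/33629 = (-184)**2/(-39135) - 31488/33629 = 33856*(-1/39135) - 31488*1/33629 = -33856/39135 - 31488/33629 = -2370826304/1316070915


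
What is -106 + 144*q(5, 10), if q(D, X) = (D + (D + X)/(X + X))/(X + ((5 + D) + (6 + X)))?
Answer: -83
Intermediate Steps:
q(D, X) = (D + (D + X)/(2*X))/(11 + D + 2*X) (q(D, X) = (D + (D + X)/((2*X)))/(X + (11 + D + X)) = (D + (D + X)*(1/(2*X)))/(11 + D + 2*X) = (D + (D + X)/(2*X))/(11 + D + 2*X))
-106 + 144*q(5, 10) = -106 + 144*((½)*(5 + 10 + 2*5*10)/(10*(11 + 5 + 2*10))) = -106 + 144*((½)*(⅒)*(5 + 10 + 100)/(11 + 5 + 20)) = -106 + 144*((½)*(⅒)*115/36) = -106 + 144*((½)*(⅒)*(1/36)*115) = -106 + 144*(23/144) = -106 + 23 = -83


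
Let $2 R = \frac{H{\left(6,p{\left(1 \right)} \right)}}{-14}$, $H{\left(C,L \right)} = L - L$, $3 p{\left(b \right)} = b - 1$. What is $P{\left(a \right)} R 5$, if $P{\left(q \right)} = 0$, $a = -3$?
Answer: $0$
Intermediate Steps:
$p{\left(b \right)} = - \frac{1}{3} + \frac{b}{3}$ ($p{\left(b \right)} = \frac{b - 1}{3} = \frac{-1 + b}{3} = - \frac{1}{3} + \frac{b}{3}$)
$H{\left(C,L \right)} = 0$
$R = 0$ ($R = \frac{0 \frac{1}{-14}}{2} = \frac{0 \left(- \frac{1}{14}\right)}{2} = \frac{1}{2} \cdot 0 = 0$)
$P{\left(a \right)} R 5 = 0 \cdot 0 \cdot 5 = 0 \cdot 5 = 0$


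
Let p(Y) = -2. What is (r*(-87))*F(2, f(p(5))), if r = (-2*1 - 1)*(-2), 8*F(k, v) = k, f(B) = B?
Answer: -261/2 ≈ -130.50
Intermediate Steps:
F(k, v) = k/8
r = 6 (r = (-2 - 1)*(-2) = -3*(-2) = 6)
(r*(-87))*F(2, f(p(5))) = (6*(-87))*((1/8)*2) = -522*1/4 = -261/2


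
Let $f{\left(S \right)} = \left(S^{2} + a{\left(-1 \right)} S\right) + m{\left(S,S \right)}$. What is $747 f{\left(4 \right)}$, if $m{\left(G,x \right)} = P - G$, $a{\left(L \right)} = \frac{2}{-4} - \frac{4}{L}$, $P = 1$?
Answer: $20169$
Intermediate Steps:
$a{\left(L \right)} = - \frac{1}{2} - \frac{4}{L}$ ($a{\left(L \right)} = 2 \left(- \frac{1}{4}\right) - \frac{4}{L} = - \frac{1}{2} - \frac{4}{L}$)
$m{\left(G,x \right)} = 1 - G$
$f{\left(S \right)} = 1 + S^{2} + \frac{5 S}{2}$ ($f{\left(S \right)} = \left(S^{2} + \frac{-8 - -1}{2 \left(-1\right)} S\right) - \left(-1 + S\right) = \left(S^{2} + \frac{1}{2} \left(-1\right) \left(-8 + 1\right) S\right) - \left(-1 + S\right) = \left(S^{2} + \frac{1}{2} \left(-1\right) \left(-7\right) S\right) - \left(-1 + S\right) = \left(S^{2} + \frac{7 S}{2}\right) - \left(-1 + S\right) = 1 + S^{2} + \frac{5 S}{2}$)
$747 f{\left(4 \right)} = 747 \left(1 + 4^{2} + \frac{5}{2} \cdot 4\right) = 747 \left(1 + 16 + 10\right) = 747 \cdot 27 = 20169$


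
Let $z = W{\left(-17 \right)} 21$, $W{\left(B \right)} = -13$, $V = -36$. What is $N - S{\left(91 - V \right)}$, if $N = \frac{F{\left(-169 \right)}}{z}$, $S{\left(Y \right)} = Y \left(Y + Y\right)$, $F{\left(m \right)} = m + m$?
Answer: $- \frac{677392}{21} \approx -32257.0$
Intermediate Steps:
$F{\left(m \right)} = 2 m$
$S{\left(Y \right)} = 2 Y^{2}$ ($S{\left(Y \right)} = Y 2 Y = 2 Y^{2}$)
$z = -273$ ($z = \left(-13\right) 21 = -273$)
$N = \frac{26}{21}$ ($N = \frac{2 \left(-169\right)}{-273} = \left(-338\right) \left(- \frac{1}{273}\right) = \frac{26}{21} \approx 1.2381$)
$N - S{\left(91 - V \right)} = \frac{26}{21} - 2 \left(91 - -36\right)^{2} = \frac{26}{21} - 2 \left(91 + 36\right)^{2} = \frac{26}{21} - 2 \cdot 127^{2} = \frac{26}{21} - 2 \cdot 16129 = \frac{26}{21} - 32258 = - \frac{677392}{21}$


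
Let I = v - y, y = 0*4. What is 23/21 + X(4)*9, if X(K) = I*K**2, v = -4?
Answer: -12073/21 ≈ -574.90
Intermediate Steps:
y = 0
I = -4 (I = -4 - 1*0 = -4 + 0 = -4)
X(K) = -4*K**2
23/21 + X(4)*9 = 23/21 - 4*4**2*9 = 23*(1/21) - 4*16*9 = 23/21 - 64*9 = 23/21 - 576 = -12073/21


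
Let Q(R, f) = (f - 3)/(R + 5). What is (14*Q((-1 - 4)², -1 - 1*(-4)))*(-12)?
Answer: 0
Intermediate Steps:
Q(R, f) = (-3 + f)/(5 + R)
(14*Q((-1 - 4)², -1 - 1*(-4)))*(-12) = (14*((-3 + (-1 - 1*(-4)))/(5 + (-1 - 4)²)))*(-12) = (14*((-3 + (-1 + 4))/(5 + (-5)²)))*(-12) = (14*((-3 + 3)/(5 + 25)))*(-12) = (14*(0/30))*(-12) = (14*((1/30)*0))*(-12) = (14*0)*(-12) = 0*(-12) = 0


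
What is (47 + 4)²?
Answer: 2601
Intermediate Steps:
(47 + 4)² = 51² = 2601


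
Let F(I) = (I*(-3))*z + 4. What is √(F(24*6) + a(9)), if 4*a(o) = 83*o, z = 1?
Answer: I*√965/2 ≈ 15.532*I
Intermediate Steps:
F(I) = 4 - 3*I (F(I) = (I*(-3))*1 + 4 = -3*I*1 + 4 = -3*I + 4 = 4 - 3*I)
a(o) = 83*o/4 (a(o) = (83*o)/4 = 83*o/4)
√(F(24*6) + a(9)) = √((4 - 72*6) + (83/4)*9) = √((4 - 3*144) + 747/4) = √((4 - 432) + 747/4) = √(-428 + 747/4) = √(-965/4) = I*√965/2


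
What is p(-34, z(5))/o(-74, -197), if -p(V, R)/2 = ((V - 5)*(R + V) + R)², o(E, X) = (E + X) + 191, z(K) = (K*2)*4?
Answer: 9409/10 ≈ 940.90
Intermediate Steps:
z(K) = 8*K (z(K) = (2*K)*4 = 8*K)
o(E, X) = 191 + E + X
p(V, R) = -2*(R + (-5 + V)*(R + V))² (p(V, R) = -2*((V - 5)*(R + V) + R)² = -2*((-5 + V)*(R + V) + R)² = -2*(R + (-5 + V)*(R + V))²)
p(-34, z(5))/o(-74, -197) = (-2*((-34)² - 5*(-34) - 32*5 + (8*5)*(-34))²)/(191 - 74 - 197) = -2*(1156 + 170 - 4*40 + 40*(-34))²/(-80) = -2*(1156 + 170 - 160 - 1360)²*(-1/80) = -2*(-194)²*(-1/80) = -2*37636*(-1/80) = -75272*(-1/80) = 9409/10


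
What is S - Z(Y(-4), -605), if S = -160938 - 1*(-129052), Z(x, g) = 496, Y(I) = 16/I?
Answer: -32382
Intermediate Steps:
S = -31886 (S = -160938 + 129052 = -31886)
S - Z(Y(-4), -605) = -31886 - 1*496 = -31886 - 496 = -32382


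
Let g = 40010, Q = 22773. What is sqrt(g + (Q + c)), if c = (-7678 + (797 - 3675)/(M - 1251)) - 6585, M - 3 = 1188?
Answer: sqrt(43711170)/30 ≈ 220.38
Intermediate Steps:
M = 1191 (M = 3 + 1188 = 1191)
c = -426451/30 (c = (-7678 + (797 - 3675)/(1191 - 1251)) - 6585 = (-7678 - 2878/(-60)) - 6585 = (-7678 - 2878*(-1/60)) - 6585 = (-7678 + 1439/30) - 6585 = -228901/30 - 6585 = -426451/30 ≈ -14215.)
sqrt(g + (Q + c)) = sqrt(40010 + (22773 - 426451/30)) = sqrt(40010 + 256739/30) = sqrt(1457039/30) = sqrt(43711170)/30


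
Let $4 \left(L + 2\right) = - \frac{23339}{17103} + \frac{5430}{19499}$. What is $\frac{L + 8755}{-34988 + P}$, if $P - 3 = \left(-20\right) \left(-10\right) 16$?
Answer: $- \frac{898141428761}{3261545862660} \approx -0.27537$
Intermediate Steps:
$L = - \frac{3030149047}{1333965588}$ ($L = -2 + \frac{- \frac{23339}{17103} + \frac{5430}{19499}}{4} = -2 + \frac{1}{4} \left(- \frac{362217871}{333491397}\right) = -2 - \frac{362217871}{1333965588} = - \frac{3030149047}{1333965588} \approx -2.2715$)
$P = 3203$ ($P = 3 + \left(-20\right) \left(-10\right) 16 = 3 + 200 \cdot 16 = 3 + 3200 = 3203$)
$\frac{L + 8755}{-34988 + P} = \frac{- \frac{3030149047}{1333965588} + 8755}{-34988 + 3203} = \frac{11675838573893}{1333965588 \left(-31785\right)} = \frac{11675838573893}{1333965588} \left(- \frac{1}{31785}\right) = - \frac{898141428761}{3261545862660}$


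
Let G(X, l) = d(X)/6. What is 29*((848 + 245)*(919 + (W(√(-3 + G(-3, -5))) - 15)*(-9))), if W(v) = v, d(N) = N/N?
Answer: 33408638 - 95091*I*√102/2 ≈ 3.3409e+7 - 4.8019e+5*I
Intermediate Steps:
d(N) = 1
G(X, l) = ⅙ (G(X, l) = 1/6 = 1*(⅙) = ⅙)
29*((848 + 245)*(919 + (W(√(-3 + G(-3, -5))) - 15)*(-9))) = 29*((848 + 245)*(919 + (√(-3 + ⅙) - 15)*(-9))) = 29*(1093*(919 + (√(-17/6) - 15)*(-9))) = 29*(1093*(919 + (I*√102/6 - 15)*(-9))) = 29*(1093*(919 + (-15 + I*√102/6)*(-9))) = 29*(1093*(919 + (135 - 3*I*√102/2))) = 29*(1093*(1054 - 3*I*√102/2)) = 29*(1152022 - 3279*I*√102/2) = 33408638 - 95091*I*√102/2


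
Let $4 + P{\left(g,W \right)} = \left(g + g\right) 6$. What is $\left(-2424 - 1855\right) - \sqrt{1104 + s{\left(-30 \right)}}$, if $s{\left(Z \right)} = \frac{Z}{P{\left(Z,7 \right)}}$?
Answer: $-4279 - \frac{3 \sqrt{4063514}}{182} \approx -4312.2$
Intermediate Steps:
$P{\left(g,W \right)} = -4 + 12 g$ ($P{\left(g,W \right)} = -4 + \left(g + g\right) 6 = -4 + 2 g 6 = -4 + 12 g$)
$s{\left(Z \right)} = \frac{Z}{-4 + 12 Z}$
$\left(-2424 - 1855\right) - \sqrt{1104 + s{\left(-30 \right)}} = \left(-2424 - 1855\right) - \sqrt{1104 + \frac{1}{4} \left(-30\right) \frac{1}{-1 + 3 \left(-30\right)}} = \left(-2424 - 1855\right) - \sqrt{1104 + \frac{1}{4} \left(-30\right) \frac{1}{-1 - 90}} = -4279 - \sqrt{1104 + \frac{1}{4} \left(-30\right) \frac{1}{-91}} = -4279 - \sqrt{1104 + \frac{1}{4} \left(-30\right) \left(- \frac{1}{91}\right)} = -4279 - \sqrt{1104 + \frac{15}{182}} = -4279 - \sqrt{\frac{200943}{182}} = -4279 - \frac{3 \sqrt{4063514}}{182}$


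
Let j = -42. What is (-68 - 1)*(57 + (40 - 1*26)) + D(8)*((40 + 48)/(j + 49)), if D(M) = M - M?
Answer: -4899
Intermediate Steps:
D(M) = 0
(-68 - 1)*(57 + (40 - 1*26)) + D(8)*((40 + 48)/(j + 49)) = (-68 - 1)*(57 + (40 - 1*26)) + 0*((40 + 48)/(-42 + 49)) = -69*(57 + (40 - 26)) + 0*(88/7) = -69*(57 + 14) + 0*(88*(⅐)) = -69*71 + 0*(88/7) = -4899 + 0 = -4899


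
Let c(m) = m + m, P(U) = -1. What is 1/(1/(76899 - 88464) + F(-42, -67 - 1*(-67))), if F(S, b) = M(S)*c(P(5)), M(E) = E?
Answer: 11565/971459 ≈ 0.011905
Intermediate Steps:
c(m) = 2*m
F(S, b) = -2*S (F(S, b) = S*(2*(-1)) = S*(-2) = -2*S)
1/(1/(76899 - 88464) + F(-42, -67 - 1*(-67))) = 1/(1/(76899 - 88464) - 2*(-42)) = 1/(1/(-11565) + 84) = 1/(-1/11565 + 84) = 1/(971459/11565) = 11565/971459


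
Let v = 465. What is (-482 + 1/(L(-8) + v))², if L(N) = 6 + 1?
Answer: 51757615009/222784 ≈ 2.3232e+5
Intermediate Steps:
L(N) = 7
(-482 + 1/(L(-8) + v))² = (-482 + 1/(7 + 465))² = (-482 + 1/472)² = (-227503/472)² = 51757615009/222784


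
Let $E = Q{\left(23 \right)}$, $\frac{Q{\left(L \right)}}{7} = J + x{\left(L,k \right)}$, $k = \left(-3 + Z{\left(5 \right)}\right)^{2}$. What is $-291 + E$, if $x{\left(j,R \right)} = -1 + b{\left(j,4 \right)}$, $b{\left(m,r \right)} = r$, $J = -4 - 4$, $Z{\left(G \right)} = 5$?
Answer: $-326$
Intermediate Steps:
$J = -8$
$k = 4$ ($k = \left(-3 + 5\right)^{2} = 2^{2} = 4$)
$x{\left(j,R \right)} = 3$ ($x{\left(j,R \right)} = -1 + 4 = 3$)
$Q{\left(L \right)} = -35$ ($Q{\left(L \right)} = 7 \left(-8 + 3\right) = 7 \left(-5\right) = -35$)
$E = -35$
$-291 + E = -291 - 35 = -326$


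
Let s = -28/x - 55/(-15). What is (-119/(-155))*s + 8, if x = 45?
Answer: 72103/6975 ≈ 10.337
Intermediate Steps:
s = 137/45 (s = -28/45 - 55/(-15) = -28*1/45 - 55*(-1/15) = -28/45 + 11/3 = 137/45 ≈ 3.0444)
(-119/(-155))*s + 8 = -119/(-155)*(137/45) + 8 = -119*(-1/155)*(137/45) + 8 = (119/155)*(137/45) + 8 = 16303/6975 + 8 = 72103/6975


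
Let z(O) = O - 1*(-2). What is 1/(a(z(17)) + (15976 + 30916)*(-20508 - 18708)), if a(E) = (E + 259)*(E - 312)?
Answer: -1/1838998126 ≈ -5.4377e-10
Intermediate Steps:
z(O) = 2 + O (z(O) = O + 2 = 2 + O)
a(E) = (-312 + E)*(259 + E) (a(E) = (259 + E)*(-312 + E) = (-312 + E)*(259 + E))
1/(a(z(17)) + (15976 + 30916)*(-20508 - 18708)) = 1/((-80808 + (2 + 17)² - 53*(2 + 17)) + (15976 + 30916)*(-20508 - 18708)) = 1/((-80808 + 19² - 53*19) + 46892*(-39216)) = 1/((-80808 + 361 - 1007) - 1838916672) = 1/(-81454 - 1838916672) = 1/(-1838998126) = -1/1838998126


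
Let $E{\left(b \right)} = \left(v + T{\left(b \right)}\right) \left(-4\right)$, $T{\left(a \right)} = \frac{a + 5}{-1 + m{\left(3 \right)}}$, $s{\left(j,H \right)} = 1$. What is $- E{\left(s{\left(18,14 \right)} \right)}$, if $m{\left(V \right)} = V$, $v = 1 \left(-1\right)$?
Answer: $8$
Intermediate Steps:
$v = -1$
$T{\left(a \right)} = \frac{5}{2} + \frac{a}{2}$ ($T{\left(a \right)} = \frac{a + 5}{-1 + 3} = \frac{5 + a}{2} = \left(5 + a\right) \frac{1}{2} = \frac{5}{2} + \frac{a}{2}$)
$E{\left(b \right)} = -6 - 2 b$ ($E{\left(b \right)} = \left(-1 + \left(\frac{5}{2} + \frac{b}{2}\right)\right) \left(-4\right) = \left(\frac{3}{2} + \frac{b}{2}\right) \left(-4\right) = -6 - 2 b$)
$- E{\left(s{\left(18,14 \right)} \right)} = - (-6 - 2) = \left(-1\right) \left(-8\right) = 8$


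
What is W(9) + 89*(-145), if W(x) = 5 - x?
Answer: -12909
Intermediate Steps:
W(9) + 89*(-145) = (5 - 1*9) + 89*(-145) = (5 - 9) - 12905 = -4 - 12905 = -12909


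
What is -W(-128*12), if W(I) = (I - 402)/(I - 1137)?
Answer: -646/891 ≈ -0.72503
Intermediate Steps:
W(I) = (-402 + I)/(-1137 + I)
-W(-128*12) = -(-402 - 128*12)/(-1137 - 128*12) = -(-402 - 1536)/(-1137 - 1536) = -(-1938)/(-2673) = -(-1)*(-1938)/2673 = -1*646/891 = -646/891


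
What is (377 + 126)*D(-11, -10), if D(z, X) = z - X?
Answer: -503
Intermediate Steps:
(377 + 126)*D(-11, -10) = (377 + 126)*(-11 - 1*(-10)) = 503*(-11 + 10) = 503*(-1) = -503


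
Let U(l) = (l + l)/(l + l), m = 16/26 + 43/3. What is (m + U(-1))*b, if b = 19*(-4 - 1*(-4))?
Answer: 0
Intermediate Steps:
m = 583/39 (m = 16*(1/26) + 43*(⅓) = 8/13 + 43/3 = 583/39 ≈ 14.949)
b = 0 (b = 19*(-4 + 4) = 19*0 = 0)
U(l) = 1 (U(l) = (2*l)/((2*l)) = (2*l)*(1/(2*l)) = 1)
(m + U(-1))*b = (583/39 + 1)*0 = (622/39)*0 = 0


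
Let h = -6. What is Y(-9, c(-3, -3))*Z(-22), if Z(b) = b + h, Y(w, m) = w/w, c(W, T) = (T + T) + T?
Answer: -28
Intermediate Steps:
c(W, T) = 3*T (c(W, T) = 2*T + T = 3*T)
Y(w, m) = 1
Z(b) = -6 + b (Z(b) = b - 6 = -6 + b)
Y(-9, c(-3, -3))*Z(-22) = 1*(-6 - 22) = 1*(-28) = -28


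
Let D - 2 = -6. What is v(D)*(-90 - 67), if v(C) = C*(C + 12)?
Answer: 5024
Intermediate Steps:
D = -4 (D = 2 - 6 = -4)
v(C) = C*(12 + C)
v(D)*(-90 - 67) = (-4*(12 - 4))*(-90 - 67) = -4*8*(-157) = -32*(-157) = 5024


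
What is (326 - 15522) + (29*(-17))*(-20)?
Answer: -5336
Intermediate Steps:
(326 - 15522) + (29*(-17))*(-20) = -15196 - 493*(-20) = -15196 + 9860 = -5336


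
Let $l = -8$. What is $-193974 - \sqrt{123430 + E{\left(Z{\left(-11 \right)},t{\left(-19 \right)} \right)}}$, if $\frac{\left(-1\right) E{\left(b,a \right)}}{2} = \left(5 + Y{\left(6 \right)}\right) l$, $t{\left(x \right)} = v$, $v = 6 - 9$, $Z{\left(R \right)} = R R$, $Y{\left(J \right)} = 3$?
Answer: $-193974 - \sqrt{123558} \approx -1.9433 \cdot 10^{5}$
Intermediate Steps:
$Z{\left(R \right)} = R^{2}$
$v = -3$ ($v = 6 - 9 = -3$)
$t{\left(x \right)} = -3$
$E{\left(b,a \right)} = 128$ ($E{\left(b,a \right)} = - 2 \left(5 + 3\right) \left(-8\right) = - 2 \cdot 8 \left(-8\right) = \left(-2\right) \left(-64\right) = 128$)
$-193974 - \sqrt{123430 + E{\left(Z{\left(-11 \right)},t{\left(-19 \right)} \right)}} = -193974 - \sqrt{123430 + 128} = -193974 - \sqrt{123558}$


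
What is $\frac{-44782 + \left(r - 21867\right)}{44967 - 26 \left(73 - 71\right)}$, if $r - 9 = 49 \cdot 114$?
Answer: $- \frac{61054}{44915} \approx -1.3593$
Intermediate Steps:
$r = 5595$ ($r = 9 + 49 \cdot 114 = 9 + 5586 = 5595$)
$\frac{-44782 + \left(r - 21867\right)}{44967 - 26 \left(73 - 71\right)} = \frac{-44782 + \left(5595 - 21867\right)}{44967 - 26 \left(73 - 71\right)} = \frac{-44782 - 16272}{44967 - 52} = - \frac{61054}{44967 - 52} = - \frac{61054}{44915}$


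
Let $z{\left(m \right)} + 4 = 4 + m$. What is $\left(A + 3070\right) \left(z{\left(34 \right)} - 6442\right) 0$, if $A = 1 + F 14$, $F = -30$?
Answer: $0$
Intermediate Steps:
$z{\left(m \right)} = m$ ($z{\left(m \right)} = -4 + \left(4 + m\right) = m$)
$A = -419$ ($A = 1 - 420 = -419$)
$\left(A + 3070\right) \left(z{\left(34 \right)} - 6442\right) 0 = \left(-419 + 3070\right) \left(34 - 6442\right) 0 = 2651 \left(-6408\right) 0 = \left(-16987608\right) 0 = 0$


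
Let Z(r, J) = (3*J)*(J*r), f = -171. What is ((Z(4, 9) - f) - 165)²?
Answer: 956484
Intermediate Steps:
Z(r, J) = 3*r*J²
((Z(4, 9) - f) - 165)² = ((3*4*9² - 1*(-171)) - 165)² = ((3*4*81 + 171) - 165)² = ((972 + 171) - 165)² = (1143 - 165)² = 978² = 956484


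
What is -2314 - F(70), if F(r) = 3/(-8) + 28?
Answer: -18733/8 ≈ -2341.6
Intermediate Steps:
F(r) = 221/8 (F(r) = 3*(-⅛) + 28 = -3/8 + 28 = 221/8)
-2314 - F(70) = -2314 - 1*221/8 = -2314 - 221/8 = -18733/8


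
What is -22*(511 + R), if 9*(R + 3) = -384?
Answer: -30712/3 ≈ -10237.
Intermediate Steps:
R = -137/3 (R = -3 + (⅑)*(-384) = -3 - 128/3 = -137/3 ≈ -45.667)
-22*(511 + R) = -22*(511 - 137/3) = -22*1396/3 = -30712/3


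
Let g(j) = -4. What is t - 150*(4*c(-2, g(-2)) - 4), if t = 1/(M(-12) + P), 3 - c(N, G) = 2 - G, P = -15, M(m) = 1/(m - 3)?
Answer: 542385/226 ≈ 2399.9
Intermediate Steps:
M(m) = 1/(-3 + m)
c(N, G) = 1 + G (c(N, G) = 3 - (2 - G) = 3 + (-2 + G) = 1 + G)
t = -15/226 (t = 1/(1/(-3 - 12) - 15) = 1/(1/(-15) - 15) = 1/(-1/15 - 15) = 1/(-226/15) = -15/226 ≈ -0.066372)
t - 150*(4*c(-2, g(-2)) - 4) = -15/226 - 150*(4*(1 - 4) - 4) = -15/226 - 150*(4*(-3) - 4) = -15/226 - 150*(-12 - 4) = -15/226 - 150*(-16) = -15/226 + 2400 = 542385/226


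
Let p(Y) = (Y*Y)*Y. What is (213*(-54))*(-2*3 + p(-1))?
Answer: 80514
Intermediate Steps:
p(Y) = Y**3 (p(Y) = Y**2*Y = Y**3)
(213*(-54))*(-2*3 + p(-1)) = (213*(-54))*(-2*3 + (-1)**3) = -11502*(-6 - 1) = -11502*(-7) = 80514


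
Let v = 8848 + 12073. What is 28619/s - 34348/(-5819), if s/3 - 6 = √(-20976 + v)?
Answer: 336193590/529529 - 28619*I*√55/273 ≈ 634.89 - 777.45*I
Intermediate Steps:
v = 20921
s = 18 + 3*I*√55 (s = 18 + 3*√(-20976 + 20921) = 18 + 3*√(-55) = 18 + 3*(I*√55) = 18 + 3*I*√55 ≈ 18.0 + 22.249*I)
28619/s - 34348/(-5819) = 28619/(18 + 3*I*√55) - 34348/(-5819) = 28619/(18 + 3*I*√55) - 34348*(-1/5819) = 28619/(18 + 3*I*√55) + 34348/5819 = 34348/5819 + 28619/(18 + 3*I*√55)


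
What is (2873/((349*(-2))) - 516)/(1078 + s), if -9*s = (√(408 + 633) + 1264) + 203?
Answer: -8968927905/15778100144 - 1089123*√1041/15778100144 ≈ -0.57067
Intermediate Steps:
s = -163 - √1041/9 (s = -((√(408 + 633) + 1264) + 203)/9 = -((√1041 + 1264) + 203)/9 = -((1264 + √1041) + 203)/9 = -(1467 + √1041)/9 = -163 - √1041/9 ≈ -166.58)
(2873/((349*(-2))) - 516)/(1078 + s) = (2873/((349*(-2))) - 516)/(1078 + (-163 - √1041/9)) = (2873/(-698) - 516)/(915 - √1041/9) = (2873*(-1/698) - 516)/(915 - √1041/9) = (-2873/698 - 516)/(915 - √1041/9) = -363041/(698*(915 - √1041/9))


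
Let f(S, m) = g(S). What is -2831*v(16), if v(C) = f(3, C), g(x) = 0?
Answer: 0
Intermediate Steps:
f(S, m) = 0
v(C) = 0
-2831*v(16) = -2831*0 = 0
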